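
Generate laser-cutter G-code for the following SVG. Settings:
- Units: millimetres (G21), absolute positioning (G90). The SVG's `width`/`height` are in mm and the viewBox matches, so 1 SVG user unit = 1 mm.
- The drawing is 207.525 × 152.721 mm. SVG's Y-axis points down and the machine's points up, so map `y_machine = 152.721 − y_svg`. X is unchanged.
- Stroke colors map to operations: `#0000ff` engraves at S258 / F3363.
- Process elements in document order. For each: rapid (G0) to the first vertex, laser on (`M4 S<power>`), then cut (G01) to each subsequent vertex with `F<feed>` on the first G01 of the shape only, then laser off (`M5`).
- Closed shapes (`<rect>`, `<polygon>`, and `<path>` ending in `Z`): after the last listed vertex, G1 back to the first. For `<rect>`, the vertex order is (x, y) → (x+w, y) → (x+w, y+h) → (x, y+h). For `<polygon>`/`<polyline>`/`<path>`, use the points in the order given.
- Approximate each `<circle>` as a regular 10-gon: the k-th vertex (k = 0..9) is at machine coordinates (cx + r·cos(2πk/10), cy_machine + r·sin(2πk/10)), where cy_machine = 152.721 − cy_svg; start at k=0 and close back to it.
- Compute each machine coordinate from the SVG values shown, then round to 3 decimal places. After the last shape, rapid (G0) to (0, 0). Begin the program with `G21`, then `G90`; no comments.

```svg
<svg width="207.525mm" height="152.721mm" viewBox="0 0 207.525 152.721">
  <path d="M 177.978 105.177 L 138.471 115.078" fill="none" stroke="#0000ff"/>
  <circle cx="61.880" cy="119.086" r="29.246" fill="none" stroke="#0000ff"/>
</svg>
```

Since the viewBox matches the mm dimensions, user units are millimetres directly. The only transform is the Y-flip y_m = 152.721 − y_svg.

Shape 1 is a line segment drawn with `<path>`. Its stroke #0000ff means engrave at S258, F3363. After flipping Y the toolpath is (177.978,47.544) → (138.471,37.643).

Shape 2 is a circle drawn with `<circle>`. Its stroke #0000ff means engrave at S258, F3363. After flipping Y the toolpath is (91.126,33.635) → (85.541,50.825) → (70.918,61.450) → (52.842,61.450) → (38.219,50.825) → (32.634,33.635) → (38.219,16.445) → (52.842,5.820) → (70.918,5.820) → (85.541,16.445) → (91.126,33.635), returning to the start.

G21
G90
G0 X177.978 Y47.544
M4 S258
G01 X138.471 Y37.643 F3363
M5
G0 X91.126 Y33.635
M4 S258
G01 X85.541 Y50.825 F3363
G01 X70.918 Y61.450
G01 X52.842 Y61.450
G01 X38.219 Y50.825
G01 X32.634 Y33.635
G01 X38.219 Y16.445
G01 X52.842 Y5.820
G01 X70.918 Y5.820
G01 X85.541 Y16.445
G01 X91.126 Y33.635
M5
G0 X0.000 Y0.000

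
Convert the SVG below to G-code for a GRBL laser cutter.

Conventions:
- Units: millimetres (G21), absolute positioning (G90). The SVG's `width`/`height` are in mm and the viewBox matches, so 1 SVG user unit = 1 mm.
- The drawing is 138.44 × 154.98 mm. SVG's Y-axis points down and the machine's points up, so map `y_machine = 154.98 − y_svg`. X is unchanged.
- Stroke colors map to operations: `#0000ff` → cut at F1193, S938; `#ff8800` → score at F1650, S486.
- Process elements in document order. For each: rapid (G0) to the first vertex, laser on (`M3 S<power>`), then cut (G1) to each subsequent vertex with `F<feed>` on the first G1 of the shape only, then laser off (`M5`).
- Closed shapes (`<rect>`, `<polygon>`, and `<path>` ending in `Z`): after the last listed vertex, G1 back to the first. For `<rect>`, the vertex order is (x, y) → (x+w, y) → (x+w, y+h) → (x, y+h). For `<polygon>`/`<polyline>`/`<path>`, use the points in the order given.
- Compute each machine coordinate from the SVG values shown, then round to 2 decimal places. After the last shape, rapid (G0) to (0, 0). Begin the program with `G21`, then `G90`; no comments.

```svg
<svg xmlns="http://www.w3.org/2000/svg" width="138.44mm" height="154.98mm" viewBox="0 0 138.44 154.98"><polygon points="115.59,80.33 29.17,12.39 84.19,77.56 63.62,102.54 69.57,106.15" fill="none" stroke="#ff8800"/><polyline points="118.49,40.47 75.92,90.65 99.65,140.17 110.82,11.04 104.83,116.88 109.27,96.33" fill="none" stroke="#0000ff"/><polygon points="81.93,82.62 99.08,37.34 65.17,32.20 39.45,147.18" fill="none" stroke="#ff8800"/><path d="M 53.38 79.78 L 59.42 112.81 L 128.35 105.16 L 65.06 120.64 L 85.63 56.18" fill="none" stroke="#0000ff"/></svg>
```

Since the viewBox matches the mm dimensions, user units are millimetres directly. The only transform is the Y-flip y_m = 154.98 − y_svg.

Shape 1 is a closed polygon drawn with `<polygon>`. Its stroke #ff8800 means score at S486, F1650. After flipping Y the toolpath is (115.59,74.65) → (29.17,142.59) → (84.19,77.42) → (63.62,52.44) → (69.57,48.83) → (115.59,74.65), returning to the start.

Shape 2 is a open polyline drawn with `<polyline>`. Its stroke #0000ff means cut at S938, F1193. After flipping Y the toolpath is (118.49,114.51) → (75.92,64.33) → (99.65,14.81) → (110.82,143.94) → (104.83,38.10) → (109.27,58.65).

Shape 3 is a closed polygon drawn with `<polygon>`. Its stroke #ff8800 means score at S486, F1650. After flipping Y the toolpath is (81.93,72.36) → (99.08,117.64) → (65.17,122.78) → (39.45,7.80) → (81.93,72.36), returning to the start.

Shape 4 is a open polyline drawn with `<path>`. Its stroke #0000ff means cut at S938, F1193. After flipping Y the toolpath is (53.38,75.20) → (59.42,42.17) → (128.35,49.82) → (65.06,34.34) → (85.63,98.80).

G21
G90
G0 X115.59 Y74.65
M3 S486
G1 X29.17 Y142.59 F1650
G1 X84.19 Y77.42
G1 X63.62 Y52.44
G1 X69.57 Y48.83
G1 X115.59 Y74.65
M5
G0 X118.49 Y114.51
M3 S938
G1 X75.92 Y64.33 F1193
G1 X99.65 Y14.81
G1 X110.82 Y143.94
G1 X104.83 Y38.10
G1 X109.27 Y58.65
M5
G0 X81.93 Y72.36
M3 S486
G1 X99.08 Y117.64 F1650
G1 X65.17 Y122.78
G1 X39.45 Y7.80
G1 X81.93 Y72.36
M5
G0 X53.38 Y75.20
M3 S938
G1 X59.42 Y42.17 F1193
G1 X128.35 Y49.82
G1 X65.06 Y34.34
G1 X85.63 Y98.80
M5
G0 X0.00 Y0.00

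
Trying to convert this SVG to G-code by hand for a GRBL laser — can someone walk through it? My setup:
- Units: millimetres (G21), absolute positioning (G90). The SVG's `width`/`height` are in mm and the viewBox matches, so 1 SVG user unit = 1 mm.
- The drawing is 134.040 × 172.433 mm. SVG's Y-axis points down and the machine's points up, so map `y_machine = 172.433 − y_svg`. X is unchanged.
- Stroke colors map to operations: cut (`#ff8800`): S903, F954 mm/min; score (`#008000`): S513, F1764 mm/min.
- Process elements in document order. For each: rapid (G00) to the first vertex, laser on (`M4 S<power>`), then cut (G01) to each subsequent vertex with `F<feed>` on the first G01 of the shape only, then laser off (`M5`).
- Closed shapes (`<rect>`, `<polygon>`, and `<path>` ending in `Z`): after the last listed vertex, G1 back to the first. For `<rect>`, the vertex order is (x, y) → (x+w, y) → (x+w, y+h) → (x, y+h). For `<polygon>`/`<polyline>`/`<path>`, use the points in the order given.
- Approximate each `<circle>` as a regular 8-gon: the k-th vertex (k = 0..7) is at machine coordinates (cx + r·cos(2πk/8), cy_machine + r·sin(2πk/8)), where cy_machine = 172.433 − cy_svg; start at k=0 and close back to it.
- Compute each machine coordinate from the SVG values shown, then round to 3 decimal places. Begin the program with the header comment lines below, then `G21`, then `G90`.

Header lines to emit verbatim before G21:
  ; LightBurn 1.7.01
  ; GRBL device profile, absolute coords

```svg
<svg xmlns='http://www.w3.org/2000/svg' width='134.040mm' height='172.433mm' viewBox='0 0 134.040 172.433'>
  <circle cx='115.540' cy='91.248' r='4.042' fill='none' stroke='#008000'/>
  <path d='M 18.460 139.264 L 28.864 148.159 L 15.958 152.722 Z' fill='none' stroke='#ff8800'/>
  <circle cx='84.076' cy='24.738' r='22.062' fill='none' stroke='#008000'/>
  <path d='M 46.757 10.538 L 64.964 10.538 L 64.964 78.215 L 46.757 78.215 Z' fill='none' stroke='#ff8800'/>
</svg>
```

; LightBurn 1.7.01
; GRBL device profile, absolute coords
G21
G90
G00 X119.582 Y81.185
M4 S513
G01 X118.398 Y84.043 F1764
G01 X115.540 Y85.227
G01 X112.682 Y84.043
G01 X111.498 Y81.185
G01 X112.682 Y78.327
G01 X115.540 Y77.143
G01 X118.398 Y78.327
G01 X119.582 Y81.185
M5
G00 X18.460 Y33.169
M4 S903
G01 X28.864 Y24.274 F954
G01 X15.958 Y19.711
G01 X18.460 Y33.169
M5
G00 X106.138 Y147.695
M4 S513
G01 X99.676 Y163.295 F1764
G01 X84.076 Y169.757
G01 X68.476 Y163.295
G01 X62.014 Y147.695
G01 X68.476 Y132.095
G01 X84.076 Y125.633
G01 X99.676 Y132.095
G01 X106.138 Y147.695
M5
G00 X46.757 Y161.895
M4 S903
G01 X64.964 Y161.895 F954
G01 X64.964 Y94.218
G01 X46.757 Y94.218
G01 X46.757 Y161.895
M5

1 u = 1 mm; y_m = 172.433 − y.

[1] `<circle>` circle, #008000→score S513 F1764: (119.582,81.185) → (118.398,84.043) → (115.540,85.227) → (112.682,84.043) → (111.498,81.185) → (112.682,78.327) → (115.540,77.143) → (118.398,78.327) → (119.582,81.185) (closed)

[2] `<path>` regular polygon, #ff8800→cut S903 F954: (18.460,33.169) → (28.864,24.274) → (15.958,19.711) → (18.460,33.169) (closed)

[3] `<circle>` circle, #008000→score S513 F1764: (106.138,147.695) → (99.676,163.295) → (84.076,169.757) → (68.476,163.295) → (62.014,147.695) → (68.476,132.095) → (84.076,125.633) → (99.676,132.095) → (106.138,147.695) (closed)

[4] `<path>` rectangle, #ff8800→cut S903 F954: (46.757,161.895) → (64.964,161.895) → (64.964,94.218) → (46.757,94.218) → (46.757,161.895) (closed)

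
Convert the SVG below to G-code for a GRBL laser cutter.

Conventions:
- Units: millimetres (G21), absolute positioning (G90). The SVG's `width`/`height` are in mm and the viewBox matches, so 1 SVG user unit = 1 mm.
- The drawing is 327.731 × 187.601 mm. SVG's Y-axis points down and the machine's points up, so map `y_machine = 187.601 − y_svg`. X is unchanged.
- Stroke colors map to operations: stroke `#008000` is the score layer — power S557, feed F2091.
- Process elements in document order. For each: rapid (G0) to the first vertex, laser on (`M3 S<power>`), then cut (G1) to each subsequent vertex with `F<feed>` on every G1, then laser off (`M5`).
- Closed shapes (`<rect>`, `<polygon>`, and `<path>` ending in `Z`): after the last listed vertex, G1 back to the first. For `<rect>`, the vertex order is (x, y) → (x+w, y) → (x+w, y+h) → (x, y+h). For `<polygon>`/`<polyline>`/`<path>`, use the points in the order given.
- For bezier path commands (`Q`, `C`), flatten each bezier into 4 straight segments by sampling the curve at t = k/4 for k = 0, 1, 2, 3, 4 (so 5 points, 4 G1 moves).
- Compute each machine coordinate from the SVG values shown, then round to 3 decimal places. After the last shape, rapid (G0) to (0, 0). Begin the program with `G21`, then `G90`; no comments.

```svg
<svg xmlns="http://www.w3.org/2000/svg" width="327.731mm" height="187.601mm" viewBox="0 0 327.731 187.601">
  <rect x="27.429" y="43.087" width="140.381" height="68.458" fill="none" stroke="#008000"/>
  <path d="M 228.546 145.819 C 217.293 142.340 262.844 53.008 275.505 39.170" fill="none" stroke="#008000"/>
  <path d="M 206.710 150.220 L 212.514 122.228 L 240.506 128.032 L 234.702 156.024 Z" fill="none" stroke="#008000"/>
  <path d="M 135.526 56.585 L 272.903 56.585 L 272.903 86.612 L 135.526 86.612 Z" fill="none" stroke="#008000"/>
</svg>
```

viewBox `0 0 327.731 187.601` with mm width/height → 1 unit = 1 mm. Flip: y_m = 187.601 − y_svg.

**Shape 1** — `<rect>` rectangle, stroke `#008000` → score (S557, F2091). Machine vertices: (27.429,144.514) → (167.810,144.514) → (167.810,76.056) → (27.429,76.056) → (27.429,144.514). Closed: final G1 returns to the first vertex.

**Shape 2** — `<path>` cubic bezier, stroke `#008000` → score (S557, F2091). Control points (SVG): P0=(228.546,145.819), P1=(217.293,142.340), P2=(262.844,53.008), P3=(275.505,39.170); sampled at t=k/4. Machine vertices: (228.546,41.782) → (229.356,57.968) → (243.058,91.222) → (261.244,126.418) → (275.505,148.431). Open path.

**Shape 3** — `<path>` regular polygon, stroke `#008000` → score (S557, F2091). Machine vertices: (206.710,37.381) → (212.514,65.373) → (240.506,59.569) → (234.702,31.577) → (206.710,37.381). Closed: final G1 returns to the first vertex.

**Shape 4** — `<path>` rectangle, stroke `#008000` → score (S557, F2091). Machine vertices: (135.526,131.016) → (272.903,131.016) → (272.903,100.989) → (135.526,100.989) → (135.526,131.016). Closed: final G1 returns to the first vertex.

G21
G90
G0 X27.429 Y144.514
M3 S557
G1 X167.810 Y144.514 F2091
G1 X167.810 Y76.056 F2091
G1 X27.429 Y76.056 F2091
G1 X27.429 Y144.514 F2091
M5
G0 X228.546 Y41.782
M3 S557
G1 X229.356 Y57.968 F2091
G1 X243.058 Y91.222 F2091
G1 X261.244 Y126.418 F2091
G1 X275.505 Y148.431 F2091
M5
G0 X206.710 Y37.381
M3 S557
G1 X212.514 Y65.373 F2091
G1 X240.506 Y59.569 F2091
G1 X234.702 Y31.577 F2091
G1 X206.710 Y37.381 F2091
M5
G0 X135.526 Y131.016
M3 S557
G1 X272.903 Y131.016 F2091
G1 X272.903 Y100.989 F2091
G1 X135.526 Y100.989 F2091
G1 X135.526 Y131.016 F2091
M5
G0 X0.000 Y0.000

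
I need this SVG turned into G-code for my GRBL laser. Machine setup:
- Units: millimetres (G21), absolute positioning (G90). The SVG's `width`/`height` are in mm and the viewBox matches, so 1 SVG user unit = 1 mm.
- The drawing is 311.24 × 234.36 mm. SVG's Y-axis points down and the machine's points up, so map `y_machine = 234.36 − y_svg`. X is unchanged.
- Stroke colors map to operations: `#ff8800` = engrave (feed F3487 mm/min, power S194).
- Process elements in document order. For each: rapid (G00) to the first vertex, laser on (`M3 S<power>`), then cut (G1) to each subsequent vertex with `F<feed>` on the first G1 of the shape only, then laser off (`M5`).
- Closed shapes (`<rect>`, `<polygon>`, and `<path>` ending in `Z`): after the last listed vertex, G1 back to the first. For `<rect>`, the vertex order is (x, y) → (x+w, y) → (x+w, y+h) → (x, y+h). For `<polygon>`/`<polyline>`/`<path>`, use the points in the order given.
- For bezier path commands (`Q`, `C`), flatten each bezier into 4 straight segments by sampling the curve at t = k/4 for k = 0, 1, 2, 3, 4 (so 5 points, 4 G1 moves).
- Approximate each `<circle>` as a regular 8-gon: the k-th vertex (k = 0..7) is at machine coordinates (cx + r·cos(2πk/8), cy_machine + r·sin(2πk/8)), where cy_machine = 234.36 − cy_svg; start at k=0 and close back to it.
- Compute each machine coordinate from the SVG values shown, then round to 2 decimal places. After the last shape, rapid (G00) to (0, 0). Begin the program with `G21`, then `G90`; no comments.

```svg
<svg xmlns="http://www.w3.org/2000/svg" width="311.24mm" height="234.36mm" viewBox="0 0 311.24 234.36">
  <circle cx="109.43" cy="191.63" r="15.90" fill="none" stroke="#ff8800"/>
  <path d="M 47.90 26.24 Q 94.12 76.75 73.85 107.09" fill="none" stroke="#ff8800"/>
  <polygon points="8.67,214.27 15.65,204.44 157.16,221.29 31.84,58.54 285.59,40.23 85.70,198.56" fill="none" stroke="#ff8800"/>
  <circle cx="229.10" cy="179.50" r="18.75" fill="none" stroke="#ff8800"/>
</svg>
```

viewBox `0 0 311.24 234.36` with mm width/height → 1 unit = 1 mm. Flip: y_m = 234.36 − y_svg.

**Shape 1** — `<circle>` circle, stroke `#ff8800` → engrave (S194, F3487). Machine vertices: (125.33,42.73) → (120.67,53.97) → (109.43,58.63) → (98.19,53.97) → (93.53,42.73) → (98.19,31.49) → (109.43,26.83) → (120.67,31.49) → (125.33,42.73). Closed: final G1 returns to the first vertex.

**Shape 2** — `<path>` quadratic bezier, stroke `#ff8800` → engrave (S194, F3487). Control points (SVG): P0=(47.90,26.24), P1=(94.12,76.75), P2=(73.85,107.09); sampled at t=k/4. Machine vertices: (47.90,208.12) → (66.85,184.13) → (77.50,162.65) → (79.83,143.70) → (73.85,127.27). Open path.

**Shape 3** — `<polygon>` closed polygon, stroke `#ff8800` → engrave (S194, F3487). Machine vertices: (8.67,20.09) → (15.65,29.92) → (157.16,13.07) → (31.84,175.82) → (285.59,194.13) → (85.70,35.80) → (8.67,20.09). Closed: final G1 returns to the first vertex.

**Shape 4** — `<circle>` circle, stroke `#ff8800` → engrave (S194, F3487). Machine vertices: (247.85,54.86) → (242.36,68.12) → (229.10,73.61) → (215.84,68.12) → (210.35,54.86) → (215.84,41.60) → (229.10,36.11) → (242.36,41.60) → (247.85,54.86). Closed: final G1 returns to the first vertex.

G21
G90
G00 X125.33 Y42.73
M3 S194
G1 X120.67 Y53.97 F3487
G1 X109.43 Y58.63
G1 X98.19 Y53.97
G1 X93.53 Y42.73
G1 X98.19 Y31.49
G1 X109.43 Y26.83
G1 X120.67 Y31.49
G1 X125.33 Y42.73
M5
G00 X47.90 Y208.12
M3 S194
G1 X66.85 Y184.13 F3487
G1 X77.50 Y162.65
G1 X79.83 Y143.70
G1 X73.85 Y127.27
M5
G00 X8.67 Y20.09
M3 S194
G1 X15.65 Y29.92 F3487
G1 X157.16 Y13.07
G1 X31.84 Y175.82
G1 X285.59 Y194.13
G1 X85.70 Y35.80
G1 X8.67 Y20.09
M5
G00 X247.85 Y54.86
M3 S194
G1 X242.36 Y68.12 F3487
G1 X229.10 Y73.61
G1 X215.84 Y68.12
G1 X210.35 Y54.86
G1 X215.84 Y41.60
G1 X229.10 Y36.11
G1 X242.36 Y41.60
G1 X247.85 Y54.86
M5
G00 X0.00 Y0.00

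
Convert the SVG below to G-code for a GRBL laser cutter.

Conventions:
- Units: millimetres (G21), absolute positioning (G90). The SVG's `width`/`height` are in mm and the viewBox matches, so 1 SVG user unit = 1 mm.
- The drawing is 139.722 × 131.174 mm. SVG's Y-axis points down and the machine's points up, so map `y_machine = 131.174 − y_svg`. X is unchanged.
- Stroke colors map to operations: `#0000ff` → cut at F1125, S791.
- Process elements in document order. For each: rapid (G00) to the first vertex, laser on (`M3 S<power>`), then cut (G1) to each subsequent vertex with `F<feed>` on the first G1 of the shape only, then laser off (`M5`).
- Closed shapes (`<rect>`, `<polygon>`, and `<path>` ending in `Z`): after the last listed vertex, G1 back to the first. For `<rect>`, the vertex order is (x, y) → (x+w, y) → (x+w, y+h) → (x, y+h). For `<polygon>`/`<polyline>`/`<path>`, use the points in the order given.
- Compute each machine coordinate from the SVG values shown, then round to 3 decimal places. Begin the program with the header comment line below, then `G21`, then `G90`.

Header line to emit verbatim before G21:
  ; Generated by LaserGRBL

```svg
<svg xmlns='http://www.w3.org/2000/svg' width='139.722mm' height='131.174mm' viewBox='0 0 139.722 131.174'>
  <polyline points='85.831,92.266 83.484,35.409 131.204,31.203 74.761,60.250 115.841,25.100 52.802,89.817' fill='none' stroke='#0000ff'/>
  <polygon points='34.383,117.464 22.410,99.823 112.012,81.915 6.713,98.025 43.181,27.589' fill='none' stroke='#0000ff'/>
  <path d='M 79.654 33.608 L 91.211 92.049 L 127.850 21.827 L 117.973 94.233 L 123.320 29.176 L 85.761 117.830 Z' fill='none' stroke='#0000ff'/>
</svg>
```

; Generated by LaserGRBL
G21
G90
G00 X85.831 Y38.908
M3 S791
G1 X83.484 Y95.765 F1125
G1 X131.204 Y99.971
G1 X74.761 Y70.924
G1 X115.841 Y106.074
G1 X52.802 Y41.357
M5
G00 X34.383 Y13.710
M3 S791
G1 X22.410 Y31.351 F1125
G1 X112.012 Y49.259
G1 X6.713 Y33.149
G1 X43.181 Y103.585
G1 X34.383 Y13.710
M5
G00 X79.654 Y97.566
M3 S791
G1 X91.211 Y39.125 F1125
G1 X127.850 Y109.347
G1 X117.973 Y36.941
G1 X123.320 Y101.998
G1 X85.761 Y13.344
G1 X79.654 Y97.566
M5

1 u = 1 mm; y_m = 131.174 − y.

[1] `<polyline>` open polyline, #0000ff→cut S791 F1125: (85.831,38.908) → (83.484,95.765) → (131.204,99.971) → (74.761,70.924) → (115.841,106.074) → (52.802,41.357)

[2] `<polygon>` closed polygon, #0000ff→cut S791 F1125: (34.383,13.710) → (22.410,31.351) → (112.012,49.259) → (6.713,33.149) → (43.181,103.585) → (34.383,13.710) (closed)

[3] `<path>` closed polygon, #0000ff→cut S791 F1125: (79.654,97.566) → (91.211,39.125) → (127.850,109.347) → (117.973,36.941) → (123.320,101.998) → (85.761,13.344) → (79.654,97.566) (closed)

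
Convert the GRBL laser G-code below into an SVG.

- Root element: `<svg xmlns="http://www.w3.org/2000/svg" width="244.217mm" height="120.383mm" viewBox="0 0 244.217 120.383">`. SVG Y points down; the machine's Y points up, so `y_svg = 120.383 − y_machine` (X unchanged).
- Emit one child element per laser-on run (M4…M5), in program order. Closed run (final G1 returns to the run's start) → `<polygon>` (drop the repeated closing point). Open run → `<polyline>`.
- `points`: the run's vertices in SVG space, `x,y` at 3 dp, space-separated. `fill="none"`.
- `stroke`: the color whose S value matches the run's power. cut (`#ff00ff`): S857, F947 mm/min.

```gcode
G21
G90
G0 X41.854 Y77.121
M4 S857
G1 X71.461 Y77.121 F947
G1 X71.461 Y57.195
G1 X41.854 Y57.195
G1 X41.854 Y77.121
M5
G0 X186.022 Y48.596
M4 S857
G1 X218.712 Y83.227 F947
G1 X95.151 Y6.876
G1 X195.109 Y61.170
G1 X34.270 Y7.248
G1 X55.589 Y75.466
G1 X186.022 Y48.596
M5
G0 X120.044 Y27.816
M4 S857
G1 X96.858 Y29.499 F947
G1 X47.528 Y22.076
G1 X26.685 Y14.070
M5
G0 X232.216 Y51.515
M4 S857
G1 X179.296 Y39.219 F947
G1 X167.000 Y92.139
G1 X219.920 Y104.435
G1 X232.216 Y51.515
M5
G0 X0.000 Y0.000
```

<svg xmlns="http://www.w3.org/2000/svg" width="244.217mm" height="120.383mm" viewBox="0 0 244.217 120.383">
  <polygon points="41.854,43.262 71.461,43.262 71.461,63.188 41.854,63.188" fill="none" stroke="#ff00ff"/>
  <polygon points="186.022,71.787 218.712,37.156 95.151,113.507 195.109,59.213 34.270,113.135 55.589,44.917" fill="none" stroke="#ff00ff"/>
  <polyline points="120.044,92.567 96.858,90.884 47.528,98.307 26.685,106.313" fill="none" stroke="#ff00ff"/>
  <polygon points="232.216,68.868 179.296,81.164 167.000,28.244 219.920,15.948" fill="none" stroke="#ff00ff"/>
</svg>

Machine Y-up, SVG Y-down with viewBox height 120.383, so y_svg = 120.383 − y_machine; X carries over. Every run uses S857, so all elements get stroke `#ff00ff` (cut).

Run 1: The run returns to its start, so emit a `<polygon>` with points (Y-flipped): 41.854,43.262 71.461,43.262 71.461,63.188 41.854,63.188.

Run 2: The run returns to its start, so emit a `<polygon>` with points (Y-flipped): 186.022,71.787 218.712,37.156 95.151,113.507 195.109,59.213 34.270,113.135 55.589,44.917.

Run 3: The run is open, so emit a `<polyline>` with points (Y-flipped): 120.044,92.567 96.858,90.884 47.528,98.307 26.685,106.313.

Run 4: The run returns to its start, so emit a `<polygon>` with points (Y-flipped): 232.216,68.868 179.296,81.164 167.000,28.244 219.920,15.948.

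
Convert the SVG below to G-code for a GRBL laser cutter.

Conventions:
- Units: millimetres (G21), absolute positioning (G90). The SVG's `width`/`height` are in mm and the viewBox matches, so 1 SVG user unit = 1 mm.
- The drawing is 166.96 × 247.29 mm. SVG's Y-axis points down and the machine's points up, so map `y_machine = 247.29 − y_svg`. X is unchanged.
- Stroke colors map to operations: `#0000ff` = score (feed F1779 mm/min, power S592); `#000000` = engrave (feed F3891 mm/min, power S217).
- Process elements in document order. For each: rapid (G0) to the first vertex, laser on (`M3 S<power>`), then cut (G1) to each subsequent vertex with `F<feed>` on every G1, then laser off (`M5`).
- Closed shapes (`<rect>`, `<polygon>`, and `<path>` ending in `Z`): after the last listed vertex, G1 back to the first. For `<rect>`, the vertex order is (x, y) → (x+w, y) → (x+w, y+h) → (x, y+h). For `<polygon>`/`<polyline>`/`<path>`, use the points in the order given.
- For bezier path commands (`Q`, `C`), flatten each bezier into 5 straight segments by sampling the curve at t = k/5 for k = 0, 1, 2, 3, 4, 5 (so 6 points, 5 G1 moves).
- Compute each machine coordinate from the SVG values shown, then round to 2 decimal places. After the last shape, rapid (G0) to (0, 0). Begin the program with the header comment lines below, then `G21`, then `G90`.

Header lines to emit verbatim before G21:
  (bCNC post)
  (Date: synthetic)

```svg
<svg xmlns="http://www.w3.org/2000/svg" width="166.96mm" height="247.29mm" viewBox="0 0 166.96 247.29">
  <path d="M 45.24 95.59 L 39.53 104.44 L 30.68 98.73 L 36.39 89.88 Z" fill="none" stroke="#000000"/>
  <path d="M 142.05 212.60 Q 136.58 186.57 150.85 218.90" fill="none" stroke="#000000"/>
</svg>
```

viewBox `0 0 166.96 247.29` with mm width/height → 1 unit = 1 mm. Flip: y_m = 247.29 − y_svg.

**Shape 1** — `<path>` regular polygon, stroke `#000000` → engrave (S217, F3891). Machine vertices: (45.24,151.70) → (39.53,142.85) → (30.68,148.56) → (36.39,157.41) → (45.24,151.70). Closed: final G1 returns to the first vertex.

**Shape 2** — `<path>` quadratic bezier, stroke `#000000` → engrave (S217, F3891). Control points (SVG): P0=(142.05,212.60), P1=(136.58,186.57), P2=(150.85,218.90); sampled at t=k/5. Machine vertices: (142.05,34.69) → (140.65,42.77) → (140.83,46.18) → (142.59,44.92) → (145.93,38.99) → (150.85,28.39). Open path.

(bCNC post)
(Date: synthetic)
G21
G90
G0 X45.24 Y151.70
M3 S217
G1 X39.53 Y142.85 F3891
G1 X30.68 Y148.56 F3891
G1 X36.39 Y157.41 F3891
G1 X45.24 Y151.70 F3891
M5
G0 X142.05 Y34.69
M3 S217
G1 X140.65 Y42.77 F3891
G1 X140.83 Y46.18 F3891
G1 X142.59 Y44.92 F3891
G1 X145.93 Y38.99 F3891
G1 X150.85 Y28.39 F3891
M5
G0 X0.00 Y0.00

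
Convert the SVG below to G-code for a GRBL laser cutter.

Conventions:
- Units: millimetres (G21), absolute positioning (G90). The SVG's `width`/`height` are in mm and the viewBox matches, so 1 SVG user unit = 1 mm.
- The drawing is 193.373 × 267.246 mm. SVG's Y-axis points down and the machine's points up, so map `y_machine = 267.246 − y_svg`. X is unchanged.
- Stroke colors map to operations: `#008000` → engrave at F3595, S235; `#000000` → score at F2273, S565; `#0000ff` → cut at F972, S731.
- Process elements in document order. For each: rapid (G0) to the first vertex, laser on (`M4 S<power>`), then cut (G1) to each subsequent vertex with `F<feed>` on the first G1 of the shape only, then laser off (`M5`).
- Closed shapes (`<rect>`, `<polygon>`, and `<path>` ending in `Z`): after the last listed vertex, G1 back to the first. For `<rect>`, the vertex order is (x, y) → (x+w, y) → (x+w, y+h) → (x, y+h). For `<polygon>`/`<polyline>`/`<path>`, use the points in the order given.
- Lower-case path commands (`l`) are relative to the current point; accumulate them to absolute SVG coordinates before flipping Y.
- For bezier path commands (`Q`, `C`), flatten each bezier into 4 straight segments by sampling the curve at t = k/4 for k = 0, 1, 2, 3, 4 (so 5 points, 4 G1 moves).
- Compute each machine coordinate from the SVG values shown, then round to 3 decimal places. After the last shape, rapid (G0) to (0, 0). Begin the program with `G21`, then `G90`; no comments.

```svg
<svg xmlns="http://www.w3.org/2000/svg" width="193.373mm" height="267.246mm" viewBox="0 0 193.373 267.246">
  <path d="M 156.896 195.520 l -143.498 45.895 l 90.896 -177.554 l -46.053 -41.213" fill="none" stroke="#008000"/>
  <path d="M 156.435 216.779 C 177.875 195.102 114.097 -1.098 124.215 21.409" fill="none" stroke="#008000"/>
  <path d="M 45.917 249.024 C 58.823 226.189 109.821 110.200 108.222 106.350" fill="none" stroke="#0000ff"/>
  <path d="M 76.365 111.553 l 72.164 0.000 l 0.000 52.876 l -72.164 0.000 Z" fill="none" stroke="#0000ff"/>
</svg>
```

G21
G90
G0 X156.896 Y71.726
M4 S235
G1 X13.398 Y25.831 F3595
G1 X104.294 Y203.385
G1 X58.241 Y244.598
M5
G0 X156.435 Y50.467
M4 S235
G1 X159.023 Y93.304 F3595
G1 X144.571 Y164.721
G1 X127.996 Y227.854
G1 X124.215 Y245.837
M5
G0 X45.917 Y18.222
M4 S731
G1 X61.322 Y49.607 F972
G1 X82.509 Y96.678
G1 X100.976 Y140.190
G1 X108.222 Y160.896
M5
G0 X76.365 Y155.693
M4 S731
G1 X148.529 Y155.693 F972
G1 X148.529 Y102.817
G1 X76.365 Y102.817
G1 X76.365 Y155.693
M5
G0 X0.000 Y0.000

viewBox `0 0 193.373 267.246` with mm width/height → 1 unit = 1 mm. Flip: y_m = 267.246 − y_svg.

**Shape 1** — `<path>` open polyline, stroke `#008000` → engrave (S235, F3595). Machine vertices: (156.896,71.726) → (13.398,25.831) → (104.294,203.385) → (58.241,244.598). Open path.

**Shape 2** — `<path>` cubic bezier, stroke `#008000` → engrave (S235, F3595). Control points (SVG): P0=(156.435,216.779), P1=(177.875,195.102), P2=(114.097,-1.098), P3=(124.215,21.409); sampled at t=k/4. Machine vertices: (156.435,50.467) → (159.023,93.304) → (144.571,164.721) → (127.996,227.854) → (124.215,245.837). Open path.

**Shape 3** — `<path>` cubic bezier, stroke `#0000ff` → cut (S731, F972). Control points (SVG): P0=(45.917,249.024), P1=(58.823,226.189), P2=(109.821,110.200), P3=(108.222,106.350); sampled at t=k/4. Machine vertices: (45.917,18.222) → (61.322,49.607) → (82.509,96.678) → (100.976,140.190) → (108.222,160.896). Open path.

**Shape 4** — `<path>` rectangle, stroke `#0000ff` → cut (S731, F972). Machine vertices: (76.365,155.693) → (148.529,155.693) → (148.529,102.817) → (76.365,102.817) → (76.365,155.693). Closed: final G1 returns to the first vertex.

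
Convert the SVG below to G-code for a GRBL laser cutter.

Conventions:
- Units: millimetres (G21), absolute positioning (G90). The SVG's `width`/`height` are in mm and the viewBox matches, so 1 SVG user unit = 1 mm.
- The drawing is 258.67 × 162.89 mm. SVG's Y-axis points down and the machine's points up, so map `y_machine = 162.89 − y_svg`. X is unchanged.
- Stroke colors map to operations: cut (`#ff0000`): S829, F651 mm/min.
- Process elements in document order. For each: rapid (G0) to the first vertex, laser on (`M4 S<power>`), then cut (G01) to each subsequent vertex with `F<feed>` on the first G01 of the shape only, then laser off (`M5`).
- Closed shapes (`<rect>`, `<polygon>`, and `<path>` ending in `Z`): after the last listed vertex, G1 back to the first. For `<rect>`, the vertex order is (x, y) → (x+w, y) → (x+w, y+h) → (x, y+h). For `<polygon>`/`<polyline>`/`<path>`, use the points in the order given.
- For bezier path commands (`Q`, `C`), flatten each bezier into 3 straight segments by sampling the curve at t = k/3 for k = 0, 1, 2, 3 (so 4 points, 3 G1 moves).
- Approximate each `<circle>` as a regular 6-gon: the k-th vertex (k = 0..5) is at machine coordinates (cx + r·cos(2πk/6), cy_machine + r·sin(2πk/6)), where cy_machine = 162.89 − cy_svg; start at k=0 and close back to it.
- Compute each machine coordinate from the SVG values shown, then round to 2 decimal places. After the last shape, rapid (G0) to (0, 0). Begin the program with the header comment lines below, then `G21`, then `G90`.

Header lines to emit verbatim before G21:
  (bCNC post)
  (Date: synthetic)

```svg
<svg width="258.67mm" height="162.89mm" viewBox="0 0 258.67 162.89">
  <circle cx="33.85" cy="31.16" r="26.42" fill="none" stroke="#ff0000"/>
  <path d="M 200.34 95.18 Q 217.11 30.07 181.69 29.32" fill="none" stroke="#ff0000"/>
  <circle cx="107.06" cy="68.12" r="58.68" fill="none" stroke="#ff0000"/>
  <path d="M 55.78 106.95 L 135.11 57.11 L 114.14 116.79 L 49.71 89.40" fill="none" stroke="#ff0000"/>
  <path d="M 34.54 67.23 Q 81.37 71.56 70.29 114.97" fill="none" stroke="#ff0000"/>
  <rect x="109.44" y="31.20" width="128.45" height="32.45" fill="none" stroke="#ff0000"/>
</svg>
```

(bCNC post)
(Date: synthetic)
G21
G90
G0 X60.27 Y131.73
M4 S829
G01 X47.06 Y154.61 F651
G01 X20.64 Y154.61
G01 X7.43 Y131.73
G01 X20.64 Y108.85
G01 X47.06 Y108.85
G01 X60.27 Y131.73
M5
G0 X200.34 Y67.71
M4 S829
G01 X205.72 Y103.97 F651
G01 X199.50 Y125.92
G01 X181.69 Y133.57
M5
G0 X165.74 Y94.77
M4 S829
G01 X136.40 Y145.59 F651
G01 X77.72 Y145.59
G01 X48.38 Y94.77
G01 X77.72 Y43.95
G01 X136.40 Y43.95
G01 X165.74 Y94.77
M5
G0 X55.78 Y55.94
M4 S829
G01 X135.11 Y105.78 F651
G01 X114.14 Y46.10
G01 X49.71 Y73.49
M5
G0 X34.54 Y95.66
M4 S829
G01 X59.33 Y88.43 F651
G01 X71.24 Y72.52
G01 X70.29 Y47.92
M5
G0 X109.44 Y131.69
M4 S829
G01 X237.89 Y131.69 F651
G01 X237.89 Y99.24
G01 X109.44 Y99.24
G01 X109.44 Y131.69
M5
G0 X0.00 Y0.00

viewBox `0 0 258.67 162.89` with mm width/height → 1 unit = 1 mm. Flip: y_m = 162.89 − y_svg.

**Shape 1** — `<circle>` circle, stroke `#ff0000` → cut (S829, F651). Machine vertices: (60.27,131.73) → (47.06,154.61) → (20.64,154.61) → (7.43,131.73) → (20.64,108.85) → (47.06,108.85) → (60.27,131.73). Closed: final G1 returns to the first vertex.

**Shape 2** — `<path>` quadratic bezier, stroke `#ff0000` → cut (S829, F651). Control points (SVG): P0=(200.34,95.18), P1=(217.11,30.07), P2=(181.69,29.32); sampled at t=k/3. Machine vertices: (200.34,67.71) → (205.72,103.97) → (199.50,125.92) → (181.69,133.57). Open path.

**Shape 3** — `<circle>` circle, stroke `#ff0000` → cut (S829, F651). Machine vertices: (165.74,94.77) → (136.40,145.59) → (77.72,145.59) → (48.38,94.77) → (77.72,43.95) → (136.40,43.95) → (165.74,94.77). Closed: final G1 returns to the first vertex.

**Shape 4** — `<path>` open polyline, stroke `#ff0000` → cut (S829, F651). Machine vertices: (55.78,55.94) → (135.11,105.78) → (114.14,46.10) → (49.71,73.49). Open path.

**Shape 5** — `<path>` quadratic bezier, stroke `#ff0000` → cut (S829, F651). Control points (SVG): P0=(34.54,67.23), P1=(81.37,71.56), P2=(70.29,114.97); sampled at t=k/3. Machine vertices: (34.54,95.66) → (59.33,88.43) → (71.24,72.52) → (70.29,47.92). Open path.

**Shape 6** — `<rect>` rectangle, stroke `#ff0000` → cut (S829, F651). Machine vertices: (109.44,131.69) → (237.89,131.69) → (237.89,99.24) → (109.44,99.24) → (109.44,131.69). Closed: final G1 returns to the first vertex.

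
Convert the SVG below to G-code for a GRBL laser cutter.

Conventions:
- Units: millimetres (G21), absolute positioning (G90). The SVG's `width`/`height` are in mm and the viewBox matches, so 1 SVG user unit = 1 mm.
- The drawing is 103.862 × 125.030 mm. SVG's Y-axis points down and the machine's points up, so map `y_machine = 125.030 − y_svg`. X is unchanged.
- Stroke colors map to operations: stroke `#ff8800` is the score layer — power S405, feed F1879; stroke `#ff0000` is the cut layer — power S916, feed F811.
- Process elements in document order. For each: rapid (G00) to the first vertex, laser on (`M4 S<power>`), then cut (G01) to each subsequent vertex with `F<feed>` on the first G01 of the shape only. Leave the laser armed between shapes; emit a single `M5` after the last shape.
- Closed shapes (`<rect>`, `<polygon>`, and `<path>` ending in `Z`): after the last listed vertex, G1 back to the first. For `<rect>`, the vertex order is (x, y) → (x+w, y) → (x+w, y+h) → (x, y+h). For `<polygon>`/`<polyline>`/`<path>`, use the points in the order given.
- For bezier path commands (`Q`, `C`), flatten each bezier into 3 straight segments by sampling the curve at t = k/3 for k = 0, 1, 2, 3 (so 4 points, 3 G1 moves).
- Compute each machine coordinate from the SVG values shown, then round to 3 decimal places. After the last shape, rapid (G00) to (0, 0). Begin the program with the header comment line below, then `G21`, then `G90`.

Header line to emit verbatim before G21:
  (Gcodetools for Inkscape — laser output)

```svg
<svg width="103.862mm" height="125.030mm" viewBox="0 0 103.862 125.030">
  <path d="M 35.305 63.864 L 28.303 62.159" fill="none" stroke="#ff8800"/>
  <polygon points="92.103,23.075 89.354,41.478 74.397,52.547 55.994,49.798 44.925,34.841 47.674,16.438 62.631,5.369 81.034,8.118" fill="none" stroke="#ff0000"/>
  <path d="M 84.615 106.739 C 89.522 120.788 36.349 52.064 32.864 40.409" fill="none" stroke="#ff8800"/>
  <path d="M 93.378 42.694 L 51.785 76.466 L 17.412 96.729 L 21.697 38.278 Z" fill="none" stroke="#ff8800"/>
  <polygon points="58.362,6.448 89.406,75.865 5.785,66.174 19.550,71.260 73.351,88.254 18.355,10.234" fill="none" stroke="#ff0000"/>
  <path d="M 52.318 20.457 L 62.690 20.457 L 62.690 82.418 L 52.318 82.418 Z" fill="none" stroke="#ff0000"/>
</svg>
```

Since the viewBox matches the mm dimensions, user units are millimetres directly. The only transform is the Y-flip y_m = 125.030 − y_svg.

Shape 1 is a line segment drawn with `<path>`. Its stroke #ff8800 means score at S405, F1879. After flipping Y the toolpath is (35.305,61.166) → (28.303,62.871).

Shape 2 is a regular polygon drawn with `<polygon>`. Its stroke #ff0000 means cut at S916, F811. After flipping Y the toolpath is (92.103,101.955) → (89.354,83.552) → (74.397,72.483) → (55.994,75.232) → (44.925,90.189) → (47.674,108.592) → (62.631,119.661) → (81.034,116.912) → (92.103,101.955), returning to the start.

Shape 3 is a cubic bezier drawn with `<path>`. Its stroke #ff8800 means score at S405, F1879. After flipping Y the toolpath is (84.615,18.291) → (74.153,26.654) → (48.920,59.122) → (32.864,84.621).

Shape 4 is a closed polygon drawn with `<path>`. Its stroke #ff8800 means score at S405, F1879. After flipping Y the toolpath is (93.378,82.336) → (51.785,48.564) → (17.412,28.301) → (21.697,86.752) → (93.378,82.336), returning to the start.

Shape 5 is a closed polygon drawn with `<polygon>`. Its stroke #ff0000 means cut at S916, F811. After flipping Y the toolpath is (58.362,118.582) → (89.406,49.165) → (5.785,58.856) → (19.550,53.770) → (73.351,36.776) → (18.355,114.796) → (58.362,118.582), returning to the start.

Shape 6 is a rectangle drawn with `<path>`. Its stroke #ff0000 means cut at S916, F811. After flipping Y the toolpath is (52.318,104.573) → (62.690,104.573) → (62.690,42.612) → (52.318,42.612) → (52.318,104.573), returning to the start.

(Gcodetools for Inkscape — laser output)
G21
G90
G00 X35.305 Y61.166
M4 S405
G01 X28.303 Y62.871 F1879
G00 X92.103 Y101.955
M4 S916
G01 X89.354 Y83.552 F811
G01 X74.397 Y72.483
G01 X55.994 Y75.232
G01 X44.925 Y90.189
G01 X47.674 Y108.592
G01 X62.631 Y119.661
G01 X81.034 Y116.912
G01 X92.103 Y101.955
G00 X84.615 Y18.291
M4 S405
G01 X74.153 Y26.654 F1879
G01 X48.920 Y59.122
G01 X32.864 Y84.621
G00 X93.378 Y82.336
M4 S405
G01 X51.785 Y48.564 F1879
G01 X17.412 Y28.301
G01 X21.697 Y86.752
G01 X93.378 Y82.336
G00 X58.362 Y118.582
M4 S916
G01 X89.406 Y49.165 F811
G01 X5.785 Y58.856
G01 X19.550 Y53.770
G01 X73.351 Y36.776
G01 X18.355 Y114.796
G01 X58.362 Y118.582
G00 X52.318 Y104.573
M4 S916
G01 X62.690 Y104.573 F811
G01 X62.690 Y42.612
G01 X52.318 Y42.612
G01 X52.318 Y104.573
M5
G00 X0.000 Y0.000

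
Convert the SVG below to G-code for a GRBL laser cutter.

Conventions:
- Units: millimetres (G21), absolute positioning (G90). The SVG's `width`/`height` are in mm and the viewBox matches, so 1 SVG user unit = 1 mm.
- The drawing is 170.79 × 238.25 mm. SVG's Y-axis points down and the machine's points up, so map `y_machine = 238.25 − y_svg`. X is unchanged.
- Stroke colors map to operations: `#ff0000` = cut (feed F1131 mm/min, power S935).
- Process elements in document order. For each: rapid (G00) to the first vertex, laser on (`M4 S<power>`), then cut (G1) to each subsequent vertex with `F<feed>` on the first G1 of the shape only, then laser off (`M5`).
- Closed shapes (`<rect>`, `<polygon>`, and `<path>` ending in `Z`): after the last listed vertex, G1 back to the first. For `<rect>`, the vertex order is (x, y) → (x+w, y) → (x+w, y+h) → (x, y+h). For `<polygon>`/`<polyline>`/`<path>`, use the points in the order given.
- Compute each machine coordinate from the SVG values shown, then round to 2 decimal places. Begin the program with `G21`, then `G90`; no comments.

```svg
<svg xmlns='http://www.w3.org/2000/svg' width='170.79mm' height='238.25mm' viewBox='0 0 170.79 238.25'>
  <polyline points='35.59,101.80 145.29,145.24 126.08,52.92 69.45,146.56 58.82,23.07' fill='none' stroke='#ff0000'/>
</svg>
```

Since the viewBox matches the mm dimensions, user units are millimetres directly. The only transform is the Y-flip y_m = 238.25 − y_svg.

Shape 1 is a open polyline drawn with `<polyline>`. Its stroke #ff0000 means cut at S935, F1131. After flipping Y the toolpath is (35.59,136.45) → (145.29,93.01) → (126.08,185.33) → (69.45,91.69) → (58.82,215.18).

G21
G90
G00 X35.59 Y136.45
M4 S935
G1 X145.29 Y93.01 F1131
G1 X126.08 Y185.33
G1 X69.45 Y91.69
G1 X58.82 Y215.18
M5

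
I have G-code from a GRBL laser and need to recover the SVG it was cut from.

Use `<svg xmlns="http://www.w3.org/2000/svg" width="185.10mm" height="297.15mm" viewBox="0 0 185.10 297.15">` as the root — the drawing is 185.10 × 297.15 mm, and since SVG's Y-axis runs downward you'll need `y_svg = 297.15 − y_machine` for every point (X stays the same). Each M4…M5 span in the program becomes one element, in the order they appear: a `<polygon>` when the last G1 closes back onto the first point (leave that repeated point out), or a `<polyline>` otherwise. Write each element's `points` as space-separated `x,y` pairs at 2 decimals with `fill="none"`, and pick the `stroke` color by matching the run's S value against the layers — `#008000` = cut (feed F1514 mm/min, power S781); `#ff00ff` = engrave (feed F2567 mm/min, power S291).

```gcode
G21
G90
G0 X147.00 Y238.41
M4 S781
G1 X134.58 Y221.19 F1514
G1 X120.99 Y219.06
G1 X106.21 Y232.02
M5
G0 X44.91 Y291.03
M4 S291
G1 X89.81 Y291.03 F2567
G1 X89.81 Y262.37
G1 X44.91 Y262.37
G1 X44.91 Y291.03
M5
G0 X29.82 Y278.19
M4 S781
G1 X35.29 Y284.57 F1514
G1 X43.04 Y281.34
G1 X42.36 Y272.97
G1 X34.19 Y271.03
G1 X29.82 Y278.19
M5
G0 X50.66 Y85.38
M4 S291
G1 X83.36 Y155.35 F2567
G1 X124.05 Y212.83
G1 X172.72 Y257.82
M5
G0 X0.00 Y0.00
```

Each laser-on run becomes one SVG element. Flip Y back into SVG space with y_svg = 297.15 − y_machine.

Run 1: the run's S781 means `#008000` (cut). The run is open, so emit a `<polyline>` with points (Y-flipped): 147.00,58.74 134.58,75.96 120.99,78.09 106.21,65.13.

Run 2: S291 ⇒ engrave layer `#ff00ff`. The run returns to its start, so emit a `<polygon>` with points (Y-flipped): 44.91,6.12 89.81,6.12 89.81,34.78 44.91,34.78.

Run 3: the run's S781 means `#008000` (cut). The run returns to its start, so emit a `<polygon>` with points (Y-flipped): 29.82,18.96 35.29,12.58 43.04,15.81 42.36,24.18 34.19,26.12.

Run 4: power S291 maps to stroke `#ff00ff` (engrave). The run is open, so emit a `<polyline>` with points (Y-flipped): 50.66,211.77 83.36,141.80 124.05,84.32 172.72,39.33.

<svg xmlns="http://www.w3.org/2000/svg" width="185.10mm" height="297.15mm" viewBox="0 0 185.10 297.15">
  <polyline points="147.00,58.74 134.58,75.96 120.99,78.09 106.21,65.13" fill="none" stroke="#008000"/>
  <polygon points="44.91,6.12 89.81,6.12 89.81,34.78 44.91,34.78" fill="none" stroke="#ff00ff"/>
  <polygon points="29.82,18.96 35.29,12.58 43.04,15.81 42.36,24.18 34.19,26.12" fill="none" stroke="#008000"/>
  <polyline points="50.66,211.77 83.36,141.80 124.05,84.32 172.72,39.33" fill="none" stroke="#ff00ff"/>
</svg>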